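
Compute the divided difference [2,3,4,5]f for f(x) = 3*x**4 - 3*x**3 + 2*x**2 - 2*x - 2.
39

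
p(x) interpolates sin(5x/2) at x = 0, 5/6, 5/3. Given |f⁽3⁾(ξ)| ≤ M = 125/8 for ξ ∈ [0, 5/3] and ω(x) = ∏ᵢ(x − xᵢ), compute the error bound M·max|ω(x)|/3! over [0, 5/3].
15625*sqrt(3)/46656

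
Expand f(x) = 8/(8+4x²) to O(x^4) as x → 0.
1 - x**2/2 + O(x**4)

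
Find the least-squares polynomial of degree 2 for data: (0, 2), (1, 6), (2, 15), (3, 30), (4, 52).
11/5 + (2/5)x + (3)x²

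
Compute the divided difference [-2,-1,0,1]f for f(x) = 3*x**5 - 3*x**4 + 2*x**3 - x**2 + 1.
23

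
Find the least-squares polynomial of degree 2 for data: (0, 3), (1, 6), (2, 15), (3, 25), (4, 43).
106/35 + (73/70)x + (31/14)x²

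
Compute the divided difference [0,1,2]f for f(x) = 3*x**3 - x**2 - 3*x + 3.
8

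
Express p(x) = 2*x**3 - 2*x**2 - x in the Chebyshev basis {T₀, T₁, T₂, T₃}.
-T₀ + (1/2)T₁ - T₂ + (1/2)T₃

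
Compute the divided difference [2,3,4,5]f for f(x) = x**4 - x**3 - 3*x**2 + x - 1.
13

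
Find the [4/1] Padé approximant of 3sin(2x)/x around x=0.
4*x**4/5 - 4*x**2 + 6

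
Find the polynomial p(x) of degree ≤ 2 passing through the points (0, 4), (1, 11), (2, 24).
3*x**2 + 4*x + 4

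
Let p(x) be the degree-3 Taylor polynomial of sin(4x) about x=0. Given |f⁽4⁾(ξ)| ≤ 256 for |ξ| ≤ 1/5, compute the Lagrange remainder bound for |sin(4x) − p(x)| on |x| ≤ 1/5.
32/1875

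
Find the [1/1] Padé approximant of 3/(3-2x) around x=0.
1/(1 - 2*x/3)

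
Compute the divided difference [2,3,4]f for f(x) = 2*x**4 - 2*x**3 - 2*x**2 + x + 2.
90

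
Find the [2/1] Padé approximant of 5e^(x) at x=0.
(5*x**2/6 + 10*x/3 + 5)/(1 - x/3)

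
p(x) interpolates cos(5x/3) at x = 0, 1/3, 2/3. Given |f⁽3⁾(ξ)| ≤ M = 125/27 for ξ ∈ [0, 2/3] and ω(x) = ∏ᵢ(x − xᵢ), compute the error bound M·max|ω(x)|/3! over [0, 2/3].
125*sqrt(3)/19683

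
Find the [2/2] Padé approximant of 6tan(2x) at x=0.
12*x/(1 - 4*x**2/3)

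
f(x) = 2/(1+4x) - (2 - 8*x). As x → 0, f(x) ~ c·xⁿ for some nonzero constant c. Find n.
2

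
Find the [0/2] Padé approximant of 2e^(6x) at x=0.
2/(18*x**2 - 6*x + 1)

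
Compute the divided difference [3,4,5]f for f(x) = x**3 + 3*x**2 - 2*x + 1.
15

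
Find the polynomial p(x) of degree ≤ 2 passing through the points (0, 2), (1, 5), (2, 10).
x**2 + 2*x + 2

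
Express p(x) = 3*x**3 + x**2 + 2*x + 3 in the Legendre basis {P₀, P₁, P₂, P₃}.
(10/3)P₀ + (19/5)P₁ + (2/3)P₂ + (6/5)P₃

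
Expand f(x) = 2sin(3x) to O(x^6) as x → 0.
6*x - 9*x**3 + 81*x**5/20 + O(x**6)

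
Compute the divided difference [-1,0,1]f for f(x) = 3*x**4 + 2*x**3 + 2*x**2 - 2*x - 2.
5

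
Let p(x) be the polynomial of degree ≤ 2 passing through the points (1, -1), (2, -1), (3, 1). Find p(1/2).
-1/4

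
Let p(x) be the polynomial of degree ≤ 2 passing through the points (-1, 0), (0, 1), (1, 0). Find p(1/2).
3/4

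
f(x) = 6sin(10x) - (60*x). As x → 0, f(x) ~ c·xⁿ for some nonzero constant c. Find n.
3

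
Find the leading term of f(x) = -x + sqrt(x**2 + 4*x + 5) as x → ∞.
2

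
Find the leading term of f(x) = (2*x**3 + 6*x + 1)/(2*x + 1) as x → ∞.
x**2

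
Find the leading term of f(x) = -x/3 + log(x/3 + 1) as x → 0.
-x**2/18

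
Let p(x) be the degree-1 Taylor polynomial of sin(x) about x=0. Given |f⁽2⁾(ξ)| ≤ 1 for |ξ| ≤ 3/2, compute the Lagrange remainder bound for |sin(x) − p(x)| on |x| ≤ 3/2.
9/8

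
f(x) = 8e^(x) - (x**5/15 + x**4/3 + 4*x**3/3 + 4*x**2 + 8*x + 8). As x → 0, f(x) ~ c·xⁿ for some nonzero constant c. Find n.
6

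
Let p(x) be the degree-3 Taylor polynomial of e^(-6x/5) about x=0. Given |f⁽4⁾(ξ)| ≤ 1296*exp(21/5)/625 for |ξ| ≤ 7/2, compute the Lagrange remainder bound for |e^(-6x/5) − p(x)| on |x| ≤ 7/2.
64827*exp(21/5)/5000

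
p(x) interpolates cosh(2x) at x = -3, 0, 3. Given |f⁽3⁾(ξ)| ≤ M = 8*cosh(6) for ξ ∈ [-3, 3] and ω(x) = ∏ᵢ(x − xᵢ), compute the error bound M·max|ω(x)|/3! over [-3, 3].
8*sqrt(3)*cosh(6)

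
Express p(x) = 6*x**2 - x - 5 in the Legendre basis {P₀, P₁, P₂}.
(-3)P₀ - P₁ + (4)P₂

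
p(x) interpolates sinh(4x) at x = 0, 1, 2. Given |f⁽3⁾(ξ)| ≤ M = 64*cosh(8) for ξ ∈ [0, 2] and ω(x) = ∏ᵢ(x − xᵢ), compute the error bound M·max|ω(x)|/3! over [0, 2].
64*sqrt(3)*cosh(8)/27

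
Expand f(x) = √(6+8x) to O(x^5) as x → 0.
sqrt(6) + 2*sqrt(6)*x/3 - 2*sqrt(6)*x**2/9 + 4*sqrt(6)*x**3/27 - 10*sqrt(6)*x**4/81 + O(x**5)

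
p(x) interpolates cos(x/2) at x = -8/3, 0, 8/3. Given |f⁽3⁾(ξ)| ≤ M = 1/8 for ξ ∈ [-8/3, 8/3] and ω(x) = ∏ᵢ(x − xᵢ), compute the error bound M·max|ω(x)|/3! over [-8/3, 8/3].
64*sqrt(3)/729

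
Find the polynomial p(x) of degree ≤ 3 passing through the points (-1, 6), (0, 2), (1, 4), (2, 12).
3*x**2 - x + 2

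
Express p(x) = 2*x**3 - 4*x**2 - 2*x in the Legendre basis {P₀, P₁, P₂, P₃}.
(-4/3)P₀ + (-4/5)P₁ + (-8/3)P₂ + (4/5)P₃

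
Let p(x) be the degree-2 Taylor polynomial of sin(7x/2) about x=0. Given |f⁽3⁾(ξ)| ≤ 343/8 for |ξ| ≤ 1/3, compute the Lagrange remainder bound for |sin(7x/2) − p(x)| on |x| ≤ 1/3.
343/1296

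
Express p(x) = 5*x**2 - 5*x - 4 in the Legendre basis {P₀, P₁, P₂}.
(-7/3)P₀ + (-5)P₁ + (10/3)P₂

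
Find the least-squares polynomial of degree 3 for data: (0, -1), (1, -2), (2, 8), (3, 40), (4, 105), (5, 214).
-1 + (-17/6)x + (11/6)x³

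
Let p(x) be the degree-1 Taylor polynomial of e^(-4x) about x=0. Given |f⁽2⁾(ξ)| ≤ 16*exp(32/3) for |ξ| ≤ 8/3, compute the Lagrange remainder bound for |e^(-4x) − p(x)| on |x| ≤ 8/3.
512*exp(32/3)/9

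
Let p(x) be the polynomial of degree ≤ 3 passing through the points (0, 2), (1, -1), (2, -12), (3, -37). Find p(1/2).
9/8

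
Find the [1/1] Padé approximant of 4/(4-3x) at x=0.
1/(1 - 3*x/4)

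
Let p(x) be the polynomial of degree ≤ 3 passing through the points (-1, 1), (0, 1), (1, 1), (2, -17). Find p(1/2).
17/8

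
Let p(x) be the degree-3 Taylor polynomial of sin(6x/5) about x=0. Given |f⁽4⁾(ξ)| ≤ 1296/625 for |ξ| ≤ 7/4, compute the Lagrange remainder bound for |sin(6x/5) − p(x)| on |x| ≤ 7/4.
64827/80000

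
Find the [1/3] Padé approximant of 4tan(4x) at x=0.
16*x/(1 - 16*x**2/3)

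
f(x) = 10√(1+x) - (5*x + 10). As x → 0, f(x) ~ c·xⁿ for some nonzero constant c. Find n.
2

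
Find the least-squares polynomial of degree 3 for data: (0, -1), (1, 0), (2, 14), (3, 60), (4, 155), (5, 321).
-68/63 + (479/378)x + (-797/252)x² + (341/108)x³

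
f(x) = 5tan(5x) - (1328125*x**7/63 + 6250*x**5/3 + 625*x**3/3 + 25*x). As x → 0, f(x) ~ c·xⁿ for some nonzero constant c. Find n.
9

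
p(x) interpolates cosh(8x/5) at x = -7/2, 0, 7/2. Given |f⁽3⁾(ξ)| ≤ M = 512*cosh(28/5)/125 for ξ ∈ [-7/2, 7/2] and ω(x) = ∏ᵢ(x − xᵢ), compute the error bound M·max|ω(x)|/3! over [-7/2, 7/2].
21952*sqrt(3)*cosh(28/5)/3375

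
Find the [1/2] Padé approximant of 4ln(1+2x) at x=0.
8*x/(-x**2/3 + x + 1)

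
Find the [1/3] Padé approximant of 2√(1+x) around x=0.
(7*x/4 + 2)/(x**3/64 - x**2/16 + 3*x/8 + 1)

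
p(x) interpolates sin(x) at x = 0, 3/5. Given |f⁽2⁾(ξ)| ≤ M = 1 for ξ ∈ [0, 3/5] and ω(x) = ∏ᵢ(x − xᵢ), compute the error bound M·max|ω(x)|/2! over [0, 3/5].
9/200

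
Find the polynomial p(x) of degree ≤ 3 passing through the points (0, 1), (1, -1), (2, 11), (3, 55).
3*x**3 - 2*x**2 - 3*x + 1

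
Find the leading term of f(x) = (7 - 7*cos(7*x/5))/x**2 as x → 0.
343/50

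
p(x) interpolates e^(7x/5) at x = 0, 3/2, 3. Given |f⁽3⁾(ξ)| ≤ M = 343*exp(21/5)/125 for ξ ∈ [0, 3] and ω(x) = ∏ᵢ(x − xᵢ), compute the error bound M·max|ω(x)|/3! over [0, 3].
343*sqrt(3)*exp(21/5)/1000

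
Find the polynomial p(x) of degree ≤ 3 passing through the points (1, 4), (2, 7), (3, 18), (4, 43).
x**3 - 2*x**2 + 2*x + 3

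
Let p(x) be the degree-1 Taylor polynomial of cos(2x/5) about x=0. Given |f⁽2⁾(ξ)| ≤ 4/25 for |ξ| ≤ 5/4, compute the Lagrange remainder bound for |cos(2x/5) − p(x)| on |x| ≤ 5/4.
1/8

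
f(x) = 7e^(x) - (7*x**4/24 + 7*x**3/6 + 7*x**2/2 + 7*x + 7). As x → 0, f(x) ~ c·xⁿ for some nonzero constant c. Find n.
5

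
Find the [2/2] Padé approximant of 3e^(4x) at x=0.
(4*x**2 + 6*x + 3)/(4*x**2/3 - 2*x + 1)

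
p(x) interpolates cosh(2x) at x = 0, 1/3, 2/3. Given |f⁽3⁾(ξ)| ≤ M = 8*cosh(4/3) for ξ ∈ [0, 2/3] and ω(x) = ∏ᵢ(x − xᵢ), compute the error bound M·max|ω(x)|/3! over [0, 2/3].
8*sqrt(3)*cosh(4/3)/729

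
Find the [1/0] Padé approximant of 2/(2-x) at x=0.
x/2 + 1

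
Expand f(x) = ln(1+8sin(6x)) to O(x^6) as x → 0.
48*x - 1152*x**2 + 36576*x**3 - 1313280*x**4 + 50297760*x**5 + O(x**6)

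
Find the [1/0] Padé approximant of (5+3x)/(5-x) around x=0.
4*x/5 + 1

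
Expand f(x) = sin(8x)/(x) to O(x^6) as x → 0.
8 - 256*x**2/3 + 4096*x**4/15 + O(x**6)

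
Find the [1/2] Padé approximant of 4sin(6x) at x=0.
24*x/(6*x**2 + 1)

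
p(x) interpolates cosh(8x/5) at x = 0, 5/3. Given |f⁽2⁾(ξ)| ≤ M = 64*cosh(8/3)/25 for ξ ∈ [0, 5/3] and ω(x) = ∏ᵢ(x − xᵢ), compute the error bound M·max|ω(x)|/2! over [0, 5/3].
8*cosh(8/3)/9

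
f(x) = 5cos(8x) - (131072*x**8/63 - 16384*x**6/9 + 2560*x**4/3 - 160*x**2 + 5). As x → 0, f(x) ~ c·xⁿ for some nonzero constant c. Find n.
10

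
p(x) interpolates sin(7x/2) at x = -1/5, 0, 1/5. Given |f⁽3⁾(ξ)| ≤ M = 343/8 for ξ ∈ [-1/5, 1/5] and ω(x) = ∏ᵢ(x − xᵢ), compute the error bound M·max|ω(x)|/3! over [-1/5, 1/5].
343*sqrt(3)/27000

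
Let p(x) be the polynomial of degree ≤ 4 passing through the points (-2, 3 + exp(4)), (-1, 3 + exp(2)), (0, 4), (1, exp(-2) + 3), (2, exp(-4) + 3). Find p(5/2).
(-420*exp(2) + 315 + (-180*exp(2) + 762 + 35*exp(4))*exp(4))*exp(-4)/128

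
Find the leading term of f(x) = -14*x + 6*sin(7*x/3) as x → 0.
-343*x**3/27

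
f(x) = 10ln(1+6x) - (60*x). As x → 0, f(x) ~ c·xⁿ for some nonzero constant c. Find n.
2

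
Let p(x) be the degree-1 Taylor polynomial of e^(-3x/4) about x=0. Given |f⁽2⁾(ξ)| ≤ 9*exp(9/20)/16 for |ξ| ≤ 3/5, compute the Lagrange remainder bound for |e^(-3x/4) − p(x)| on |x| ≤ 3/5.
81*exp(9/20)/800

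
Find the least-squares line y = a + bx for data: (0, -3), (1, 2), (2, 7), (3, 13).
a = -16/5, b = 53/10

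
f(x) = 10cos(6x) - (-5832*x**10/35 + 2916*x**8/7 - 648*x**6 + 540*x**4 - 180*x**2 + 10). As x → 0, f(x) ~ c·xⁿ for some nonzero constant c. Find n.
12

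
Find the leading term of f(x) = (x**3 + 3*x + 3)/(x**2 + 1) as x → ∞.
x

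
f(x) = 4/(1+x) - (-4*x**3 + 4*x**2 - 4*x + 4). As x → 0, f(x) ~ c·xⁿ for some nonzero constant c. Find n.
4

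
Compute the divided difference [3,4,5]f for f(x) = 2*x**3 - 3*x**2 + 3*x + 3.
21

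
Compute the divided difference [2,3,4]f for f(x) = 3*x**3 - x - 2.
27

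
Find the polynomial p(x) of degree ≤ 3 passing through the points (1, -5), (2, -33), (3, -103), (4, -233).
-3*x**3 - 3*x**2 + 2*x - 1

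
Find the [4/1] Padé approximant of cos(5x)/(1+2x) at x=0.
(625*x**4/24 - 25*x**2/2 + 1)/(2*x + 1)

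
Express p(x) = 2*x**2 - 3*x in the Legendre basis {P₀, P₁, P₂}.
(2/3)P₀ + (-3)P₁ + (4/3)P₂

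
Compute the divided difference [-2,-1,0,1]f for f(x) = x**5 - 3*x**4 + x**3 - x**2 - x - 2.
12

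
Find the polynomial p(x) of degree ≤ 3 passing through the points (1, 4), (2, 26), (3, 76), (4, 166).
2*x**3 + 2*x**2 + 2*x - 2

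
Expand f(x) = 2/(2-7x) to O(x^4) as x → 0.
1 + 7*x/2 + 49*x**2/4 + 343*x**3/8 + O(x**4)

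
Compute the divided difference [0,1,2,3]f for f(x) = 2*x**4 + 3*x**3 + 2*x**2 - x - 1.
15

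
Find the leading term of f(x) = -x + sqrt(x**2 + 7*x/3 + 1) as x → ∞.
7/6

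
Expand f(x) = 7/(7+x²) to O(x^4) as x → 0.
1 - x**2/7 + O(x**4)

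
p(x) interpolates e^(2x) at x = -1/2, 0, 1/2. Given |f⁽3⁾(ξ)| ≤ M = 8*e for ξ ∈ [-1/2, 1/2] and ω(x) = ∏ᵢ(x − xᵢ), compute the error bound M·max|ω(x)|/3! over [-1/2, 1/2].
sqrt(3)*e/27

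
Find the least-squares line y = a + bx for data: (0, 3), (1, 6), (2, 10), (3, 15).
a = 5/2, b = 4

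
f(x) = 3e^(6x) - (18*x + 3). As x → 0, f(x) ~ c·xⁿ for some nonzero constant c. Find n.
2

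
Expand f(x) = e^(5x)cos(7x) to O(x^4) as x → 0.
1 + 5*x - 12*x**2 - 305*x**3/3 + O(x**4)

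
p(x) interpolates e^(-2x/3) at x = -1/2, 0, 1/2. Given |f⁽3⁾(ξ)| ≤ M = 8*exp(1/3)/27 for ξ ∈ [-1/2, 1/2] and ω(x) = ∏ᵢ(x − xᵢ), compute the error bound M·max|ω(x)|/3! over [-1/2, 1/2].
sqrt(3)*exp(1/3)/729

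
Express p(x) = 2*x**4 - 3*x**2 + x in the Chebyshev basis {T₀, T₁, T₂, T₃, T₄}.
(-3/4)T₀ + T₁ + (-1/2)T₂ + (1/4)T₄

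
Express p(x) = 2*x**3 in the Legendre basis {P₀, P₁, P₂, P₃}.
(6/5)P₁ + (4/5)P₃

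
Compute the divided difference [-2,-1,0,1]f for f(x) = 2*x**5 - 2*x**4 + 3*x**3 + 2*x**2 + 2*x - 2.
17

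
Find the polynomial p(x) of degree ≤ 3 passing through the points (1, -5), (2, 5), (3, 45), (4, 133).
3*x**3 - 3*x**2 - 2*x - 3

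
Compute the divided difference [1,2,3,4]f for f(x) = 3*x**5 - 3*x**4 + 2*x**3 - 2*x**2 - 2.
167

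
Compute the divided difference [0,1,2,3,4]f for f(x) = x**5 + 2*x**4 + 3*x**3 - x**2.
12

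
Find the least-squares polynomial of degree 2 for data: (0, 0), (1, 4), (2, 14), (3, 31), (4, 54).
1/35 + (9/14)x + (45/14)x²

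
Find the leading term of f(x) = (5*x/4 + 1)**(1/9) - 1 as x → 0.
5*x/36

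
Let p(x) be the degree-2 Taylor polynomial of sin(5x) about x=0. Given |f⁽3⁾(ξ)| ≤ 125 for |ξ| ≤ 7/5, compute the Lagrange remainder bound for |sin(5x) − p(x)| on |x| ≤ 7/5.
343/6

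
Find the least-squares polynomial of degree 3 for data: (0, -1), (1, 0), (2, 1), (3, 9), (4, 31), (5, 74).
-1 + (10/3)x + (-7/2)x² + (7/6)x³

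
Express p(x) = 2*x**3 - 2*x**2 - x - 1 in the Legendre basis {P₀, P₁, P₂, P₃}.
(-5/3)P₀ + (1/5)P₁ + (-4/3)P₂ + (4/5)P₃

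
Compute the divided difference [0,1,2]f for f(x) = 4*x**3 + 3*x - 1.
12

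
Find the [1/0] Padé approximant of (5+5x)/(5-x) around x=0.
6*x/5 + 1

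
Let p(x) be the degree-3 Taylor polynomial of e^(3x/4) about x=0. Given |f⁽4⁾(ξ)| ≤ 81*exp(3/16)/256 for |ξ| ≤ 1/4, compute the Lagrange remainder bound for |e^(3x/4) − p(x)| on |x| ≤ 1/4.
27*exp(3/16)/524288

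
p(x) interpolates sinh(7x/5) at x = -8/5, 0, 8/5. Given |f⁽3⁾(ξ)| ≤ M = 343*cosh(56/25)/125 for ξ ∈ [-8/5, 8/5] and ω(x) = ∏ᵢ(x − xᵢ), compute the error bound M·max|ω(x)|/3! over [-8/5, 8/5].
175616*sqrt(3)*cosh(56/25)/421875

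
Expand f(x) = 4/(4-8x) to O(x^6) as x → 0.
1 + 2*x + 4*x**2 + 8*x**3 + 16*x**4 + 32*x**5 + O(x**6)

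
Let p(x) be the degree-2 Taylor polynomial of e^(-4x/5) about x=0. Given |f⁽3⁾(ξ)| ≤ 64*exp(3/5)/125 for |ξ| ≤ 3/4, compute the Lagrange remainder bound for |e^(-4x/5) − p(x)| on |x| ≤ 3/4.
9*exp(3/5)/250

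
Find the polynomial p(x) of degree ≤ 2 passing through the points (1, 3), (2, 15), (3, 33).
3*x**2 + 3*x - 3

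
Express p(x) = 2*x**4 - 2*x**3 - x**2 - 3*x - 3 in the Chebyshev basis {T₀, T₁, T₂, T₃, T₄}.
(-11/4)T₀ + (-9/2)T₁ + (1/2)T₂ + (-1/2)T₃ + (1/4)T₄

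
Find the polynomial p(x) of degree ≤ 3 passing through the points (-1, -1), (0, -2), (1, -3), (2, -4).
-x - 2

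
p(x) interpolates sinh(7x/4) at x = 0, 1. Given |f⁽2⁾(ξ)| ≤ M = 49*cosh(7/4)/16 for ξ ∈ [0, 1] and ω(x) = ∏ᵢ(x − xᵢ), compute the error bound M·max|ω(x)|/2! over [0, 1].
49*cosh(7/4)/128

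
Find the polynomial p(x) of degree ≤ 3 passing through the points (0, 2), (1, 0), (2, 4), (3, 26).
2*x**3 - 3*x**2 - x + 2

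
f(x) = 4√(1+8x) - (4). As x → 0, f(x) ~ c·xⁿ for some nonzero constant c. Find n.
1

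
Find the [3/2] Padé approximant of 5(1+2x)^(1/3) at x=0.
(56*x**3/81 + 28*x**2/3 + 14*x + 5)/(8*x**2/9 + 32*x/15 + 1)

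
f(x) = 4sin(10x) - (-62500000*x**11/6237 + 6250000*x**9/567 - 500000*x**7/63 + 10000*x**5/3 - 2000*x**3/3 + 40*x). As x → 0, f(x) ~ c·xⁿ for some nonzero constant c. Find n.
13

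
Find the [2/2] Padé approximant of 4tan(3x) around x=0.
12*x/(1 - 3*x**2)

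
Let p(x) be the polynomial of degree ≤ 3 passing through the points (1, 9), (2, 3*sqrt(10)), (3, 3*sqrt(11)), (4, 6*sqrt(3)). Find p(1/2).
-105*sqrt(10)/16 - 15*sqrt(3)/8 + 63*sqrt(11)/16 + 315/16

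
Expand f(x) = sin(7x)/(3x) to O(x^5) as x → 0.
7/3 - 343*x**2/18 + 16807*x**4/360 + O(x**5)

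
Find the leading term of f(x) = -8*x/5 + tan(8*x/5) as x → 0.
512*x**3/375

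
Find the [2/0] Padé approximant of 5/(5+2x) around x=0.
4*x**2/25 - 2*x/5 + 1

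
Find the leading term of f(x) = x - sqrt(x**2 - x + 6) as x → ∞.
1/2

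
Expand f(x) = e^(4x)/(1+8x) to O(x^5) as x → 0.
1 - 4*x + 40*x**2 - 928*x**3/3 + 7456*x**4/3 + O(x**5)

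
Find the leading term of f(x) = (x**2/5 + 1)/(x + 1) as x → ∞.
x/5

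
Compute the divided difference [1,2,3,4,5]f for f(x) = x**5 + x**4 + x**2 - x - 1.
16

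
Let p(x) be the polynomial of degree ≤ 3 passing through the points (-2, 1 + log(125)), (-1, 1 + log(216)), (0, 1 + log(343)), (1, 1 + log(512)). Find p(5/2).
1 + log(16388945225936291321230313138304319488*2**(3/8)*3**(5/16)*5**(7/16)*7**(9/16)/207166472332785427482736201687578125)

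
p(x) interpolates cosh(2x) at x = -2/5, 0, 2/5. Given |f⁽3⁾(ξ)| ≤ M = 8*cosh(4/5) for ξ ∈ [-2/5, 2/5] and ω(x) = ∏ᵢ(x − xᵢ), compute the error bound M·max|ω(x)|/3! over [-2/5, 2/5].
64*sqrt(3)*cosh(4/5)/3375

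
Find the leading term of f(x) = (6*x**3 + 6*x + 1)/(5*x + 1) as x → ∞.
6*x**2/5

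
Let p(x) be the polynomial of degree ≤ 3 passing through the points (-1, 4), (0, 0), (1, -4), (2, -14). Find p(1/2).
-13/8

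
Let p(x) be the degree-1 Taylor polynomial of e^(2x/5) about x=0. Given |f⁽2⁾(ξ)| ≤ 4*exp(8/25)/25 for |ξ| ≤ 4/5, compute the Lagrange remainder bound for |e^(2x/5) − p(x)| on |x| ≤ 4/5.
32*exp(8/25)/625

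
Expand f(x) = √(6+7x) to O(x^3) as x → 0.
sqrt(6) + 7*sqrt(6)*x/12 - 49*sqrt(6)*x**2/288 + O(x**3)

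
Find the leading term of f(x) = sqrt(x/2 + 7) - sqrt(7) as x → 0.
sqrt(7)*x/28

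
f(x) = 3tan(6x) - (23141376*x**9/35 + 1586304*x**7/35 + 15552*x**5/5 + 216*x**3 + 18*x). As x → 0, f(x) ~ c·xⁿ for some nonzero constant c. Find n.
11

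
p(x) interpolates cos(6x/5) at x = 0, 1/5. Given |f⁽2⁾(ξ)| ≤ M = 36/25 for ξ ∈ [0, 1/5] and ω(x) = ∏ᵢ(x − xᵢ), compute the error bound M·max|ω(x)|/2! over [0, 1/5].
9/1250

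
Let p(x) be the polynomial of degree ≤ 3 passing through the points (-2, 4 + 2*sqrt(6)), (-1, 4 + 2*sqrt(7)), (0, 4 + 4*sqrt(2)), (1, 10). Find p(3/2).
-35*sqrt(2)/4 - 5*sqrt(6)/8 + 21*sqrt(7)/8 + 137/8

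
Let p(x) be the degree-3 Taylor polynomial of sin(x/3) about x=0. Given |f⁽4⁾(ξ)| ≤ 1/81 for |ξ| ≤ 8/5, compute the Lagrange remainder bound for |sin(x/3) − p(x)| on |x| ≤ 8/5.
512/151875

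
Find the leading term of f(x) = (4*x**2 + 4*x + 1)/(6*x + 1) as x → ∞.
2*x/3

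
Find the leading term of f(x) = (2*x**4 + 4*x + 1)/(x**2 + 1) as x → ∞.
2*x**2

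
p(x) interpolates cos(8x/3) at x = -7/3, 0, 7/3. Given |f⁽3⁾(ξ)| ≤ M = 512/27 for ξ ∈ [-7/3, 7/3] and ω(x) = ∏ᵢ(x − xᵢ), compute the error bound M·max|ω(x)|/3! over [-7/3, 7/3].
175616*sqrt(3)/19683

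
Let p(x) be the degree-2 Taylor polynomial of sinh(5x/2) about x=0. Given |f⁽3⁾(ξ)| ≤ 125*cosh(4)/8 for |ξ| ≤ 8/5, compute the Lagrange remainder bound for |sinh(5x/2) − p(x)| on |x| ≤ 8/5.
32*cosh(4)/3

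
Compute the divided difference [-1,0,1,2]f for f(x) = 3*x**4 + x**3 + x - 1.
7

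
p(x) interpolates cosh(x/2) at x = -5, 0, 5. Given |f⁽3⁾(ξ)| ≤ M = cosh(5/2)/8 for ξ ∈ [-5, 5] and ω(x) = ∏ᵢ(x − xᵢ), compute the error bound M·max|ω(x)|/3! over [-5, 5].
125*sqrt(3)*cosh(5/2)/216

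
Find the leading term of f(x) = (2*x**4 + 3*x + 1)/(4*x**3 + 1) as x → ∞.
x/2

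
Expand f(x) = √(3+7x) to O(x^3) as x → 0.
sqrt(3) + 7*sqrt(3)*x/6 - 49*sqrt(3)*x**2/72 + O(x**3)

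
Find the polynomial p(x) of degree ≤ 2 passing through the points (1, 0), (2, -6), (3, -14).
-x**2 - 3*x + 4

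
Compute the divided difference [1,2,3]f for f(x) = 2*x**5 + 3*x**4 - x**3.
249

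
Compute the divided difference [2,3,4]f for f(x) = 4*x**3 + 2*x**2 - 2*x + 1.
38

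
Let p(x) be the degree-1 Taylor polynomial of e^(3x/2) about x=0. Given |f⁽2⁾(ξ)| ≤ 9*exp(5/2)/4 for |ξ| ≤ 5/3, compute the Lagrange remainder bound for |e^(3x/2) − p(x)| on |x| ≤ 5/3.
25*exp(5/2)/8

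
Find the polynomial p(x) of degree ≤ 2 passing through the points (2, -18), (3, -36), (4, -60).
-3*x**2 - 3*x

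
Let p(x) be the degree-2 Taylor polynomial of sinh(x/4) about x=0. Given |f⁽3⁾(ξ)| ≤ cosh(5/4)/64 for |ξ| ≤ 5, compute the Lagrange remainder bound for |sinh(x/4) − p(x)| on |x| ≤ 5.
125*cosh(5/4)/384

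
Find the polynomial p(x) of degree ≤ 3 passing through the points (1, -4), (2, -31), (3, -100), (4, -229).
-3*x**3 - 3*x**2 + 3*x - 1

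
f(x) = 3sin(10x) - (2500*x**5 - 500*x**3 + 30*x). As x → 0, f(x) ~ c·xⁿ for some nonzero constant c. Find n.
7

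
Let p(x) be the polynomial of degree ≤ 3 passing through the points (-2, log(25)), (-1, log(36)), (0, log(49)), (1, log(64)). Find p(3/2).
log(294912*2**(3/4)*2100875**(1/8)*3**(5/8)/84035)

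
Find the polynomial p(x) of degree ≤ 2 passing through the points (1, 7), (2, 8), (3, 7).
-x**2 + 4*x + 4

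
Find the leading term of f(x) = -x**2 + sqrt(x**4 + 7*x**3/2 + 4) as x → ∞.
7*x/4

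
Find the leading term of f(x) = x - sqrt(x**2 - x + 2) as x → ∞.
1/2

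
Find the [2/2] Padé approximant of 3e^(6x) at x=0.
(9*x**2 + 9*x + 3)/(3*x**2 - 3*x + 1)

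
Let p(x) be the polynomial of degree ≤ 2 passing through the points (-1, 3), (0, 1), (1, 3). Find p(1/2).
3/2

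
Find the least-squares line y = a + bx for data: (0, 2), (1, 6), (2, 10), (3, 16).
a = 8/5, b = 23/5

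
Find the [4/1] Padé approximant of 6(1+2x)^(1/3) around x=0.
(32*x**4/81 - 128*x**3/135 + 16*x**2/5 + 64*x/5 + 6)/(22*x/15 + 1)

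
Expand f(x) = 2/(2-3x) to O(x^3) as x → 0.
1 + 3*x/2 + 9*x**2/4 + O(x**3)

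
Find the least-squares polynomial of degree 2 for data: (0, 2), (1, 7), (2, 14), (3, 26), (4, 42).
79/35 + (153/70)x + (27/14)x²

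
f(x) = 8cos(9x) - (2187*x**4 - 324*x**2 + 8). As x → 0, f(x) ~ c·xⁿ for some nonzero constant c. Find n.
6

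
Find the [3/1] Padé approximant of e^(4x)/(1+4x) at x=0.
(44*x**3/3 + 8*x**2 + 9*x/2 + 1)/(9*x/2 + 1)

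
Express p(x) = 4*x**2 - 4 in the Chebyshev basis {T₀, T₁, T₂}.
(-2)T₀ + (2)T₂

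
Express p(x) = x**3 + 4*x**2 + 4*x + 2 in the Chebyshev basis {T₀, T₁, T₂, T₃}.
(4)T₀ + (19/4)T₁ + (2)T₂ + (1/4)T₃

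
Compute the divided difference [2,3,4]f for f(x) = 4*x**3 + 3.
36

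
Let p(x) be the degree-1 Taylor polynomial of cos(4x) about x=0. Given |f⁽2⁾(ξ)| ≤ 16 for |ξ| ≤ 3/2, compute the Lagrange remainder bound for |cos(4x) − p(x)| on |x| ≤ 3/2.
18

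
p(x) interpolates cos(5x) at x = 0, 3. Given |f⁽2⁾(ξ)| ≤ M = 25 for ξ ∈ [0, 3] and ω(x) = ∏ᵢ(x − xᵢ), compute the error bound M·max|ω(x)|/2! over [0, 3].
225/8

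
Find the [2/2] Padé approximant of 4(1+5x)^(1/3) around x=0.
(700*x**2/27 + 70*x/3 + 4)/(125*x**2/54 + 25*x/6 + 1)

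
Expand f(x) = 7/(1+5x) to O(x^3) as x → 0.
7 - 35*x + 175*x**2 + O(x**3)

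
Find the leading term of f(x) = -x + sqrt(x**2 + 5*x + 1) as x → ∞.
5/2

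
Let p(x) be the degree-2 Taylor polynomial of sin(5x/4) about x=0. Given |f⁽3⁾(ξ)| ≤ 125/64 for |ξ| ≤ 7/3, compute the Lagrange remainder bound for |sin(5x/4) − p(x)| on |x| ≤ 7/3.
42875/10368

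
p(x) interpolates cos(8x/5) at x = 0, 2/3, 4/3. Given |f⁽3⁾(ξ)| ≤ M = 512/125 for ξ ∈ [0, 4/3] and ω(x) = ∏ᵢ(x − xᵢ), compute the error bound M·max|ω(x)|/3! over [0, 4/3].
4096*sqrt(3)/91125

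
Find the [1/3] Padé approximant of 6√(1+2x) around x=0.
(21*x/2 + 6)/(x**3/8 - x**2/4 + 3*x/4 + 1)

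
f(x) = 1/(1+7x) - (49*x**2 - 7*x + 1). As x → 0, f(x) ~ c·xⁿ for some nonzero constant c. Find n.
3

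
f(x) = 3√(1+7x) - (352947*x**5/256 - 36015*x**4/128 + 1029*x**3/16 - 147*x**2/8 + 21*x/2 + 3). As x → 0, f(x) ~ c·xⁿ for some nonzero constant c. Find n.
6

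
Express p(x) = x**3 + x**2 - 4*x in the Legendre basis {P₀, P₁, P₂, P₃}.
(1/3)P₀ + (-17/5)P₁ + (2/3)P₂ + (2/5)P₃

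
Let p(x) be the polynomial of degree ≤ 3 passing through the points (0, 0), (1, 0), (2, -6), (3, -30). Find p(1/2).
0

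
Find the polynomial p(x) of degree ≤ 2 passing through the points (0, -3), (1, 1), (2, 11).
3*x**2 + x - 3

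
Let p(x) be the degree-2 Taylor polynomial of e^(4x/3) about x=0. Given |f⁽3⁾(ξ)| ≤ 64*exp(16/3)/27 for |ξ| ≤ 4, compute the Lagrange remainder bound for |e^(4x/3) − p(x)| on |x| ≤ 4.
2048*exp(16/3)/81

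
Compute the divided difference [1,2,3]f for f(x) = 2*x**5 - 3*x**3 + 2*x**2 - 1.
164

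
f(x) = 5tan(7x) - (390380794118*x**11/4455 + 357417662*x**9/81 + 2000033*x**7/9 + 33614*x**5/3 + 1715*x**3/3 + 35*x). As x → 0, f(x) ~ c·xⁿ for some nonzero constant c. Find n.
13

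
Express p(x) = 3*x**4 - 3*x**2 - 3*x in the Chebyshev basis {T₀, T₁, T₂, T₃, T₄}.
(-3/8)T₀ + (-3)T₁ + (3/8)T₄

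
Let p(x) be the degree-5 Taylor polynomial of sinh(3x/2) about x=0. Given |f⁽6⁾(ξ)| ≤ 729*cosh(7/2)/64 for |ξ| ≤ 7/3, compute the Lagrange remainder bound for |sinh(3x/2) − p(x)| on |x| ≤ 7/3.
117649*cosh(7/2)/46080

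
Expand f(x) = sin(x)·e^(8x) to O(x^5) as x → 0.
x + 8*x**2 + 191*x**3/6 + 84*x**4 + O(x**5)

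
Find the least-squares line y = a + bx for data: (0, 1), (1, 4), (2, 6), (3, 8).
a = 13/10, b = 23/10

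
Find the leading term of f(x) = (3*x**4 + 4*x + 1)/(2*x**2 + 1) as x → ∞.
3*x**2/2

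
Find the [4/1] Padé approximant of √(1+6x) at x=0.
(243*x**4/40 - 27*x**3/5 + 81*x**2/10 + 36*x/5 + 1)/(21*x/5 + 1)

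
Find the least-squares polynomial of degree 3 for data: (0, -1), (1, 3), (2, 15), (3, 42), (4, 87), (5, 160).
-67/63 + (835/378)x + (239/252)x² + (109/108)x³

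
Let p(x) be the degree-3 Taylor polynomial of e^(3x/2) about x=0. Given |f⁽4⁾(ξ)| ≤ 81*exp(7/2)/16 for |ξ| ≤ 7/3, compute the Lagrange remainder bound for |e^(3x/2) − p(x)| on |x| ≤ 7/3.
2401*exp(7/2)/384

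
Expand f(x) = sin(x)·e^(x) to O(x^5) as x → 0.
x + x**2 + x**3/3 + O(x**5)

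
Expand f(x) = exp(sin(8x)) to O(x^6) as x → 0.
1 + 8*x + 32*x**2 - 512*x**4 - 32768*x**5/15 + O(x**6)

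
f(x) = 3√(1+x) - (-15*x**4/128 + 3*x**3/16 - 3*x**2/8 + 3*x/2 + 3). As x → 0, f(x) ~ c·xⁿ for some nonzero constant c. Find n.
5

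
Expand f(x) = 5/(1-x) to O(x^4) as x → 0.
5 + 5*x + 5*x**2 + 5*x**3 + O(x**4)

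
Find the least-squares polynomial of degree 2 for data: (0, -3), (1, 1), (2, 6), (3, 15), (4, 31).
-12/5 + (1/5)x + (2)x²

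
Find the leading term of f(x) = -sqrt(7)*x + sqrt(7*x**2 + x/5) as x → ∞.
sqrt(7)/70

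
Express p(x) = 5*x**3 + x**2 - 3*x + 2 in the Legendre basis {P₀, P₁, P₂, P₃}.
(7/3)P₀ + (2/3)P₂ + (2)P₃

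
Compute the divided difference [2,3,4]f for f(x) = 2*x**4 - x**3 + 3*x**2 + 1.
104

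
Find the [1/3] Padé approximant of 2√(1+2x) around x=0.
(7*x/2 + 2)/(x**3/8 - x**2/4 + 3*x/4 + 1)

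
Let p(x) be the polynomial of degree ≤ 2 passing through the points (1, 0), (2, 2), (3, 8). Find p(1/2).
1/2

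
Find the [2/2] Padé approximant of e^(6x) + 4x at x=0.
(39*x**2 + 13*x + 1)/(-9*x**2 + 3*x + 1)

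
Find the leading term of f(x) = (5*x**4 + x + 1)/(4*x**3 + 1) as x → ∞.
5*x/4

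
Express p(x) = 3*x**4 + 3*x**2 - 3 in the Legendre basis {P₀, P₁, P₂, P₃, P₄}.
(-7/5)P₀ + (26/7)P₂ + (24/35)P₄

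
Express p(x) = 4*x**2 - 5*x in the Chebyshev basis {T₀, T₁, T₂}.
(2)T₀ + (-5)T₁ + (2)T₂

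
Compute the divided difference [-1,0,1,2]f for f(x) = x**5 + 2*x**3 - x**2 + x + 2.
7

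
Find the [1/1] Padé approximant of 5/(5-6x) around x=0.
1/(1 - 6*x/5)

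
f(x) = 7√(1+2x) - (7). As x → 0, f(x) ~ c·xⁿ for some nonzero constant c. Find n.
1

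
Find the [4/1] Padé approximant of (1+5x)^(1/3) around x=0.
(625*x**4/243 - 200*x**3/81 + 10*x**2/3 + 16*x/3 + 1)/(11*x/3 + 1)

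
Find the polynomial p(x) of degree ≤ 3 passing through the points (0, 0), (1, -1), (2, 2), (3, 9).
2*x**2 - 3*x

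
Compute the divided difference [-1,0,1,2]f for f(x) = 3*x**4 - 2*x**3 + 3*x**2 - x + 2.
4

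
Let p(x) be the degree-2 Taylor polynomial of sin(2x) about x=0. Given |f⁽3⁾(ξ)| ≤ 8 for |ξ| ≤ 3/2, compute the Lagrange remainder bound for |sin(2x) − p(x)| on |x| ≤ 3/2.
9/2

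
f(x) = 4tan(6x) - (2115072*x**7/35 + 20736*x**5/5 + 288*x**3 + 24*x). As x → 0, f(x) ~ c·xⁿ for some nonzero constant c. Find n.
9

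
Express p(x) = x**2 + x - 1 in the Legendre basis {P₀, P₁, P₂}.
(-2/3)P₀ + P₁ + (2/3)P₂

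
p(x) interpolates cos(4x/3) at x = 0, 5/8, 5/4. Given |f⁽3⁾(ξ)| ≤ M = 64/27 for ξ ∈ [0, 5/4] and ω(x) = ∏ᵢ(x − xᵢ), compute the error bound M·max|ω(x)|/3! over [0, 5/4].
125*sqrt(3)/5832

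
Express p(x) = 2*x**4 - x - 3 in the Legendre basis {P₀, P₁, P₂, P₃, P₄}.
(-13/5)P₀ - P₁ + (8/7)P₂ + (16/35)P₄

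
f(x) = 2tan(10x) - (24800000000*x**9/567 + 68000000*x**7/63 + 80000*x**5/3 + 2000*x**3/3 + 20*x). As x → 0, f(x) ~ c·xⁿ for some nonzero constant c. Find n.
11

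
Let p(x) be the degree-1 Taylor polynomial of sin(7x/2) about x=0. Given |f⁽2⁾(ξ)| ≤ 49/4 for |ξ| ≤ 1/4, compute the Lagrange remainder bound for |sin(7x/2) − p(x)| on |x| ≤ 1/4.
49/128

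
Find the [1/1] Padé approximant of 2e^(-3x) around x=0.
(2 - 3*x)/(3*x/2 + 1)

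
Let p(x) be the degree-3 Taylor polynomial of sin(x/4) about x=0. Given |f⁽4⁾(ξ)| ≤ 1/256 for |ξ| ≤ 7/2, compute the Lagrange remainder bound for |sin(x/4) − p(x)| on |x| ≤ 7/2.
2401/98304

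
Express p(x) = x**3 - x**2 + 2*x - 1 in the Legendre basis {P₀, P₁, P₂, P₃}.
(-4/3)P₀ + (13/5)P₁ + (-2/3)P₂ + (2/5)P₃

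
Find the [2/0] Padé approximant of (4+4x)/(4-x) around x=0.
5*x**2/16 + 5*x/4 + 1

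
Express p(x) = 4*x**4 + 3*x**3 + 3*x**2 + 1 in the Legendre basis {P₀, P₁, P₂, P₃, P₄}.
(14/5)P₀ + (9/5)P₁ + (30/7)P₂ + (6/5)P₃ + (32/35)P₄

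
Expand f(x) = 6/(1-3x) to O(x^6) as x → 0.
6 + 18*x + 54*x**2 + 162*x**3 + 486*x**4 + 1458*x**5 + O(x**6)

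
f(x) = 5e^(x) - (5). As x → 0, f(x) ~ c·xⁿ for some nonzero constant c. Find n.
1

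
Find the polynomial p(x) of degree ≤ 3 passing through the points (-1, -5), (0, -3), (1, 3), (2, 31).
3*x**3 + 2*x**2 + x - 3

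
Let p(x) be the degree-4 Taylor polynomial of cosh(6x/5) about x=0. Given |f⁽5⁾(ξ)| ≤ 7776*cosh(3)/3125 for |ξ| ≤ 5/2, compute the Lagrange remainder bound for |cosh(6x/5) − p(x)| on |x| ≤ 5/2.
81*cosh(3)/40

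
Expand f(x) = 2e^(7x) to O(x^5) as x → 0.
2 + 14*x + 49*x**2 + 343*x**3/3 + 2401*x**4/12 + O(x**5)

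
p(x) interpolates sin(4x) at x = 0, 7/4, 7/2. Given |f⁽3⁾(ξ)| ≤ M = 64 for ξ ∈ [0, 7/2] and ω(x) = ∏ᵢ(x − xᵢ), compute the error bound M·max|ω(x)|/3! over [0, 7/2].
343*sqrt(3)/27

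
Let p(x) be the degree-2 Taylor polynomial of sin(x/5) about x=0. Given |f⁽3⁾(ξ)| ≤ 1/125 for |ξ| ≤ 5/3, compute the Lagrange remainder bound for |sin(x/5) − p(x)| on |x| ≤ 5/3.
1/162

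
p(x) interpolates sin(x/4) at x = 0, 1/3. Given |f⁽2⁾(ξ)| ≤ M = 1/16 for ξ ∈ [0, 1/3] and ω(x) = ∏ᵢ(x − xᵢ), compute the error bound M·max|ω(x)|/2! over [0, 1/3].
1/1152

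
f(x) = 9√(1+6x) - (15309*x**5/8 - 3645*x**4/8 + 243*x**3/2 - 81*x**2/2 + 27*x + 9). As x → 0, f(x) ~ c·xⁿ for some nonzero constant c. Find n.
6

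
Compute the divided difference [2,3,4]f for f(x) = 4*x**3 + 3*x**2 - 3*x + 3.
39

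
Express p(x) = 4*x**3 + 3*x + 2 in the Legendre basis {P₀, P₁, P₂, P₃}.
(2)P₀ + (27/5)P₁ + (8/5)P₃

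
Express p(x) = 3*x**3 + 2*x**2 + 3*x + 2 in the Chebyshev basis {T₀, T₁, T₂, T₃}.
(3)T₀ + (21/4)T₁ + T₂ + (3/4)T₃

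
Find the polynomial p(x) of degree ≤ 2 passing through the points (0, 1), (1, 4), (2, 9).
x**2 + 2*x + 1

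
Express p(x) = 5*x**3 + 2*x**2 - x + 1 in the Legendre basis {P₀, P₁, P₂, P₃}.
(5/3)P₀ + (2)P₁ + (4/3)P₂ + (2)P₃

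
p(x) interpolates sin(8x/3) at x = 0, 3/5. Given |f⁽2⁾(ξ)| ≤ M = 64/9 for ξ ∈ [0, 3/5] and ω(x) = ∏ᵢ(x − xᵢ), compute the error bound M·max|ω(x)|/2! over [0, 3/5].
8/25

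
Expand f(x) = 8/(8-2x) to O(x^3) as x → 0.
1 + x/4 + x**2/16 + O(x**3)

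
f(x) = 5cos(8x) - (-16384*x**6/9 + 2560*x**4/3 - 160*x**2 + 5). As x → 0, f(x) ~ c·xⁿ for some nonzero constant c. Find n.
8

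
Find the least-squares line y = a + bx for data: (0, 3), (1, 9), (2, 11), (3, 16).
a = 18/5, b = 41/10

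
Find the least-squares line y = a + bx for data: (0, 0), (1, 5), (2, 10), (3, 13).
a = 2/5, b = 22/5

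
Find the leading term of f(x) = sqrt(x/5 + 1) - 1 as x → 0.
x/10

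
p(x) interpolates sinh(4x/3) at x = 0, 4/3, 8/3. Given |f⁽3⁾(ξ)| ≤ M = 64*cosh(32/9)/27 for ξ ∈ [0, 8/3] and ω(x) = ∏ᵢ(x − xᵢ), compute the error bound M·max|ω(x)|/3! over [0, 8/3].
4096*sqrt(3)*cosh(32/9)/19683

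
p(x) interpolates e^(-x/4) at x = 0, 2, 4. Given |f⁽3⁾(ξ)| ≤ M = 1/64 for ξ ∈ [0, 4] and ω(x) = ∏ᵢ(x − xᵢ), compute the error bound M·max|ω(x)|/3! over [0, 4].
sqrt(3)/216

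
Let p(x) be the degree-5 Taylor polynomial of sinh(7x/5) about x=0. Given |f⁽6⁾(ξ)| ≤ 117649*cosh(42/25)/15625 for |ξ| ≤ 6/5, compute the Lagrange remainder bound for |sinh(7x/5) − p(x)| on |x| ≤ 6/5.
38118276*cosh(42/25)/1220703125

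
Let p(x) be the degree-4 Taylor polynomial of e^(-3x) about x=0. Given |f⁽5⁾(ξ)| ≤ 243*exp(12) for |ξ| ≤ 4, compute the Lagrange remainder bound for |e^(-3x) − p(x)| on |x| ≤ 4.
10368*exp(12)/5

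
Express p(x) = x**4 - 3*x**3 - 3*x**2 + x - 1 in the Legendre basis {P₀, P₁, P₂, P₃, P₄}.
(-9/5)P₀ + (-4/5)P₁ + (-10/7)P₂ + (-6/5)P₃ + (8/35)P₄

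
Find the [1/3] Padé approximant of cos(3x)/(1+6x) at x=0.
(1 - 5*x/8)/(387*x**3/16 + 3*x**2/4 + 43*x/8 + 1)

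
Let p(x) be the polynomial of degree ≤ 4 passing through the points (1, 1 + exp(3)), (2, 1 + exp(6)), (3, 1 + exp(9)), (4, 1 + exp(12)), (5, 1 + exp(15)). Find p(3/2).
-5*exp(15)/128 - 35*exp(9)/64 + 1 + 35*exp(3)/128 + 35*exp(6)/32 + 7*exp(12)/32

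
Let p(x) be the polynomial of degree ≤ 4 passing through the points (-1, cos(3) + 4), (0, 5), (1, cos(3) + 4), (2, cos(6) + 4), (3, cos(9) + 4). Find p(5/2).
35*cos(9)/128 - 75*cos(3)/128 + 35*cos(6)/32 + 135/32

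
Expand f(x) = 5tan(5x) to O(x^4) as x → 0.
25*x + 625*x**3/3 + O(x**4)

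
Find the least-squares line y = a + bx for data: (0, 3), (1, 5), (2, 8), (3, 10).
a = 29/10, b = 12/5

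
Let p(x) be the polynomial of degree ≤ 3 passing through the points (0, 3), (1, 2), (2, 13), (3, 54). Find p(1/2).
17/8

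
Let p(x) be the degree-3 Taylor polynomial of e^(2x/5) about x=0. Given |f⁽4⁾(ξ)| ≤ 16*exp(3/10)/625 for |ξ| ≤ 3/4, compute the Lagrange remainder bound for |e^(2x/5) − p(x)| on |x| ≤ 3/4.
27*exp(3/10)/80000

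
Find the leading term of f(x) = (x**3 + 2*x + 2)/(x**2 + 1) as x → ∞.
x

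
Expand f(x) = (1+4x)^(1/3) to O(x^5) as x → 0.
1 + 4*x/3 - 16*x**2/9 + 320*x**3/81 - 2560*x**4/243 + O(x**5)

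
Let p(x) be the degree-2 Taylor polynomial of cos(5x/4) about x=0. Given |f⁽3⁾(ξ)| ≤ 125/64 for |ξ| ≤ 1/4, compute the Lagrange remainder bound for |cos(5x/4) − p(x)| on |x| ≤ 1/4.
125/24576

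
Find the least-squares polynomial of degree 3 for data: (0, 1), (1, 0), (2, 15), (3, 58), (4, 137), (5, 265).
1 + (-81/14)x + (83/28)x² + (7/4)x³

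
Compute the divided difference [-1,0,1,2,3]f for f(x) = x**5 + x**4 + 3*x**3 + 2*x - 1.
6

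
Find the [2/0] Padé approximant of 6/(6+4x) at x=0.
4*x**2/9 - 2*x/3 + 1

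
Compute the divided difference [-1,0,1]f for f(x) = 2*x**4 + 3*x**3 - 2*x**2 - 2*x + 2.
0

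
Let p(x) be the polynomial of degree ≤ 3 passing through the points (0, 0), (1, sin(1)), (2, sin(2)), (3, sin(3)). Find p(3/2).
-sin(3)/16 + 9*sin(1)/16 + 9*sin(2)/16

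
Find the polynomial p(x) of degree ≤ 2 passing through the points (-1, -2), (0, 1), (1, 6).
x**2 + 4*x + 1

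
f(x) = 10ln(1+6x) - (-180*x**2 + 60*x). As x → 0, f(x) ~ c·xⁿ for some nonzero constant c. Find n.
3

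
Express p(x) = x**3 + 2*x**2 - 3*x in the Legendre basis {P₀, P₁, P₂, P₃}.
(2/3)P₀ + (-12/5)P₁ + (4/3)P₂ + (2/5)P₃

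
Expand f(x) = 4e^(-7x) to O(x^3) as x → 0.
4 - 28*x + 98*x**2 + O(x**3)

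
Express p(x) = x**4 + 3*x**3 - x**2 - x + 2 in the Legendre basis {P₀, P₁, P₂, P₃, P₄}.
(28/15)P₀ + (4/5)P₁ + (-2/21)P₂ + (6/5)P₃ + (8/35)P₄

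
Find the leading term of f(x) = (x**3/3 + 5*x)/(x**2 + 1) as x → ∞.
x/3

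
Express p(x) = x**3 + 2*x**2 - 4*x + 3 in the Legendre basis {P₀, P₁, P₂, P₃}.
(11/3)P₀ + (-17/5)P₁ + (4/3)P₂ + (2/5)P₃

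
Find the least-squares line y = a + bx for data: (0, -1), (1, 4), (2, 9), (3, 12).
a = -3/5, b = 22/5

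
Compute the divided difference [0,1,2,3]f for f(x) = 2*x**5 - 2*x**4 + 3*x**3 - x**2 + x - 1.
41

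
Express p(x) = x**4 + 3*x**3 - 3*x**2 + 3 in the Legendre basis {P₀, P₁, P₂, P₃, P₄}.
(11/5)P₀ + (9/5)P₁ + (-10/7)P₂ + (6/5)P₃ + (8/35)P₄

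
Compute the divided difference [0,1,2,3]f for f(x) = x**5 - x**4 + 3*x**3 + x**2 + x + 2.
22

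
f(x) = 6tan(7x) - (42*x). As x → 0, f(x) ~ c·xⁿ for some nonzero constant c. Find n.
3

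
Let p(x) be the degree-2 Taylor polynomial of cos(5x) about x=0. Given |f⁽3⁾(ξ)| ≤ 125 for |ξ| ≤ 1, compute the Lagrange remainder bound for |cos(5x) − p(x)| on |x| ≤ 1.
125/6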